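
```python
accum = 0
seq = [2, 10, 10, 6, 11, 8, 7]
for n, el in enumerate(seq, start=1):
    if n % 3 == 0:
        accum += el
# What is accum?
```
Trace:
  accum=0
  accum=0, n=1, el=2
  accum=0, n=2, el=10
  accum=10, n=3, el=10
  accum=10, n=4, el=6
  accum=10, n=5, el=11
  accum=18, n=6, el=8
  accum=18, n=7, el=7

Final answer: 18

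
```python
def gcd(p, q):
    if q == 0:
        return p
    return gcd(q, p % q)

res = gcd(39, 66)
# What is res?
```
Call trace:
gcd(p=39, q=66)
  gcd(p=66, q=39)
    gcd(p=39, q=27)
      gcd(p=27, q=12)
        gcd(p=12, q=3)
          gcd(p=3, q=0)
          -> return 3
        -> return 3
      -> return 3
    -> return 3
  -> return 3
-> return 3

Final answer: 3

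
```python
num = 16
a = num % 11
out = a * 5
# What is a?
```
Trace:
  num=16
  num=16, a=5
  num=16, a=5, out=25

Final answer: 5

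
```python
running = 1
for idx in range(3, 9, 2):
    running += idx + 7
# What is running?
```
Trace:
  running=1
  running=11, idx=3
  running=23, idx=5
  running=37, idx=7

Final answer: 37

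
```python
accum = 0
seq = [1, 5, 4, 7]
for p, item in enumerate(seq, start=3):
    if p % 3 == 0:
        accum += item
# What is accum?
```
Trace:
  accum=0
  accum=1, p=3, item=1
  accum=1, p=4, item=5
  accum=1, p=5, item=4
  accum=8, p=6, item=7

Final answer: 8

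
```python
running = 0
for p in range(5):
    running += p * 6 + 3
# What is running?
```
Trace:
  running=0
  running=3, p=0
  running=12, p=1
  running=27, p=2
  running=48, p=3
  running=75, p=4

Final answer: 75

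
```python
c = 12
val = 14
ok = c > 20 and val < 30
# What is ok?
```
Trace:
  c=12
  c=12, val=14
  c=12, val=14, ok=False

Final answer: False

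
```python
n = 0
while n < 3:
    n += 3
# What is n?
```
Trace:
  n=0
  n=3

Final answer: 3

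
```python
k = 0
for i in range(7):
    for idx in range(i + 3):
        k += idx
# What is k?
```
Trace:
  k=0
  k=0, i=0, idx=0
  k=1, i=0, idx=1
  k=3, i=0, idx=2
  k=3, i=1, idx=0
  k=4, i=1, idx=1
  k=6, i=1, idx=2
  k=9, i=1, idx=3
  k=9, i=2, idx=0
  k=10, i=2, idx=1
  k=12, i=2, idx=2
  k=15, i=2, idx=3
  k=19, i=2, idx=4
  k=19, i=3, idx=0
  k=20, i=3, idx=1
  k=22, i=3, idx=2
  k=25, i=3, idx=3
  k=29, i=3, idx=4
  k=34, i=3, idx=5
  k=34, i=4, idx=0
  k=35, i=4, idx=1
  k=37, i=4, idx=2
  k=40, i=4, idx=3
  k=44, i=4, idx=4
  k=49, i=4, idx=5
  k=55, i=4, idx=6
  k=55, i=5, idx=0
  k=56, i=5, idx=1
  k=58, i=5, idx=2
  k=61, i=5, idx=3
  k=65, i=5, idx=4
  k=70, i=5, idx=5
  k=76, i=5, idx=6
  k=83, i=5, idx=7
  k=83, i=6, idx=0
  k=84, i=6, idx=1
  k=86, i=6, idx=2
  k=89, i=6, idx=3
  k=93, i=6, idx=4
  k=98, i=6, idx=5
  k=104, i=6, idx=6
  k=111, i=6, idx=7
  k=119, i=6, idx=8

Final answer: 119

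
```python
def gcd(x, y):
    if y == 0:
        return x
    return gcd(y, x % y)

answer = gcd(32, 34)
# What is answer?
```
Call trace:
gcd(x=32, y=34)
  gcd(x=34, y=32)
    gcd(x=32, y=2)
      gcd(x=2, y=0)
      -> return 2
    -> return 2
  -> return 2
-> return 2

Final answer: 2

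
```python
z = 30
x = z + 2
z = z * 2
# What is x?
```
Trace:
  z=30
  z=30, x=32
  z=60, x=32

Final answer: 32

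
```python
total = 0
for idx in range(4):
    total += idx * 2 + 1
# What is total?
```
Trace:
  total=0
  total=1, idx=0
  total=4, idx=1
  total=9, idx=2
  total=16, idx=3

Final answer: 16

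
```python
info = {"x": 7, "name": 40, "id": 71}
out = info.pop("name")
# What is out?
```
Trace:
  info={'x': 7, 'name': 40, 'id': 71}
  info={'x': 7, 'id': 71}, out=40

Final answer: 40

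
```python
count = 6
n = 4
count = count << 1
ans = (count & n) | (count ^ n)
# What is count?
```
Trace:
  count=6
  count=6, n=4
  count=12, n=4
  count=12, n=4, ans=12

Final answer: 12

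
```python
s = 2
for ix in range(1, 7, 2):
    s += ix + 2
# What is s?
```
Trace:
  s=2
  s=5, ix=1
  s=10, ix=3
  s=17, ix=5

Final answer: 17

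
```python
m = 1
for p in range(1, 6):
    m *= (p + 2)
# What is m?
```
Trace:
  m=1
  m=3, p=1
  m=12, p=2
  m=60, p=3
  m=360, p=4
  m=2520, p=5

Final answer: 2520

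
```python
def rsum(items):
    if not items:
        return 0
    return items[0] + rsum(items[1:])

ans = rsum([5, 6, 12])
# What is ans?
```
Call trace:
rsum(items=[5, 6, 12])
  rsum(items=[6, 12])
    rsum(items=[12])
      rsum(items=[])
      -> return 0
    -> return 12
  -> return 18
-> return 23

Final answer: 23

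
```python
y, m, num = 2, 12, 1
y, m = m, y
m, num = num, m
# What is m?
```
Trace:
  y=2, m=12, num=1
  y=12, m=2, num=1
  y=12, m=1, num=2

Final answer: 1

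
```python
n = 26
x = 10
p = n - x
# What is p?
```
Trace:
  n=26
  n=26, x=10
  n=26, x=10, p=16

Final answer: 16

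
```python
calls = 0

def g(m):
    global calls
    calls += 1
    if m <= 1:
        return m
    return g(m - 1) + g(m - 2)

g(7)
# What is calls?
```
Call trace (a repeated sub-call is expanded the first time; later identical calls just restate its return value):
g(m=7)
  g(m=6)
    g(m=5)
      g(m=4)
        g(m=3)
          g(m=2)
            g(m=1)
            -> return 1
            g(m=0)
            -> return 0
          -> return 1
          g(m=1)
          -> return 1
        -> return 2
        g(m=2) -> return 1  (same call as traced above)
      -> return 3
      g(m=3) -> return 2  (same call as traced above)
    -> return 5
    g(m=4) -> return 3  (same call as traced above)
  -> return 8
  g(m=5) -> return 5  (same call as traced above)
-> return 13

calls is incremented once per call, so count the calls in each subtree. Let C(m) = number of calls made by g(m).
C(0) = C(1) = 1 (base case, no recursion); C(m) = 1 + C(m - 1) + C(m - 2) otherwise.
C(2) = 1 + C(1) + C(0) = 1 + 1 + 1 = 3
C(3) = 1 + C(2) + C(1) = 1 + 3 + 1 = 5
C(4) = 1 + C(3) + C(2) = 1 + 5 + 3 = 9
C(5) = 1 + C(4) + C(3) = 1 + 9 + 5 = 15
C(6) = 1 + C(5) + C(4) = 1 + 15 + 9 = 25
C(7) = 1 + C(6) + C(5) = 1 + 25 + 15 = 41
calls = C(7) = 41

Final answer: 41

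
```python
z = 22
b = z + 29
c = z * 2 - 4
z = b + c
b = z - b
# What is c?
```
Trace:
  z=22
  z=22, b=51
  z=22, b=51, c=40
  z=91, b=51, c=40
  z=91, b=40, c=40

Final answer: 40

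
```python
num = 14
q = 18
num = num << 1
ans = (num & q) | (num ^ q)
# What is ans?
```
Trace:
  num=14
  num=14, q=18
  num=28, q=18
  num=28, q=18, ans=30

Final answer: 30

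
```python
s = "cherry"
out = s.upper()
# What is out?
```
Trace:
  s='cherry'
  s='cherry', out='CHERRY'

Final answer: 'CHERRY'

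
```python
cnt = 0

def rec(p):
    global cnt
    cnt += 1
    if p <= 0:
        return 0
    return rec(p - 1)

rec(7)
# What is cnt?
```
Call trace:
rec(p=7)
  rec(p=6)
    rec(p=5)
      rec(p=4)
        rec(p=3)
          rec(p=2)
            rec(p=1)
              rec(p=0)
              -> return 0
            -> return 0
          -> return 0
        -> return 0
      -> return 0
    -> return 0
  -> return 0
-> return 0

cnt is incremented once per call. rec is entered once for each p = 7, 6, 5, 4, 3, 2, 1, 0 (the p <= 0 call returns without recursing), i.e. 7 + 1 calls.
cnt = 8

Final answer: 8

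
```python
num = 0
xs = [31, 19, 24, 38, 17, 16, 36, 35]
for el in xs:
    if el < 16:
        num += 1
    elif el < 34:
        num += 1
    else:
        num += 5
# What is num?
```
Trace:
  num=0
  num=1, el=31
  num=2, el=19
  num=3, el=24
  num=8, el=38
  num=9, el=17
  num=10, el=16
  num=15, el=36
  num=20, el=35

Final answer: 20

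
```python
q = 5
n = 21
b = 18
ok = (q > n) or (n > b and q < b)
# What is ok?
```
Trace:
  q=5
  q=5, n=21
  q=5, n=21, b=18
  q=5, n=21, b=18, ok=True

Final answer: True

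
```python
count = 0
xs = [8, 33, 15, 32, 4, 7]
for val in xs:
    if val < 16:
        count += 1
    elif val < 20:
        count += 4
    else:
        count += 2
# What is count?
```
Trace:
  count=0
  count=1, val=8
  count=3, val=33
  count=4, val=15
  count=6, val=32
  count=7, val=4
  count=8, val=7

Final answer: 8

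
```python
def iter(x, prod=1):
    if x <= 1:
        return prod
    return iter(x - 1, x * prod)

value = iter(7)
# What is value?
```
Call trace:
iter(x=7, prod=1)
  iter(x=6, prod=7)
    iter(x=5, prod=42)
      iter(x=4, prod=210)
        iter(x=3, prod=840)
          iter(x=2, prod=2520)
            iter(x=1, prod=5040)
            -> return 5040
          -> return 5040
        -> return 5040
      -> return 5040
    -> return 5040
  -> return 5040
-> return 5040

Final answer: 5040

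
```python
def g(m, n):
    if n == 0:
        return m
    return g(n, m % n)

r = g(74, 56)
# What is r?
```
Call trace:
g(m=74, n=56)
  g(m=56, n=18)
    g(m=18, n=2)
      g(m=2, n=0)
      -> return 2
    -> return 2
  -> return 2
-> return 2

Final answer: 2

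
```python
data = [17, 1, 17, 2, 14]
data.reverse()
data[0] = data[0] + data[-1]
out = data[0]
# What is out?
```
Trace:
  data=[17, 1, 17, 2, 14]
  data=[14, 2, 17, 1, 17]
  data=[31, 2, 17, 1, 17]
  data=[31, 2, 17, 1, 17], out=31

Final answer: 31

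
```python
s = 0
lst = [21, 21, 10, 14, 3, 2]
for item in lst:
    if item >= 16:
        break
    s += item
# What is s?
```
Trace:
  s=0
  s=0, item=21

Final answer: 0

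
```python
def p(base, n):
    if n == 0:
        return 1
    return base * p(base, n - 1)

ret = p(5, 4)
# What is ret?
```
Call trace:
p(base=5, n=4)
  p(base=5, n=3)
    p(base=5, n=2)
      p(base=5, n=1)
        p(base=5, n=0)
        -> return 1
      -> return 5
    -> return 25
  -> return 125
-> return 625

Final answer: 625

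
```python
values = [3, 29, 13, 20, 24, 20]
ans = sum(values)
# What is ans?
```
Trace:
  values=[3, 29, 13, 20, 24, 20]
  values=[3, 29, 13, 20, 24, 20], ans=109

Final answer: 109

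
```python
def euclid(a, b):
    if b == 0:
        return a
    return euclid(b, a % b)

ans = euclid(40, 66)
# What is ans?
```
Call trace:
euclid(a=40, b=66)
  euclid(a=66, b=40)
    euclid(a=40, b=26)
      euclid(a=26, b=14)
        euclid(a=14, b=12)
          euclid(a=12, b=2)
            euclid(a=2, b=0)
            -> return 2
          -> return 2
        -> return 2
      -> return 2
    -> return 2
  -> return 2
-> return 2

Final answer: 2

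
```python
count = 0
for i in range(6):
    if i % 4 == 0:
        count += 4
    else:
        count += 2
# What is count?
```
Trace:
  count=0
  count=4, i=0
  count=6, i=1
  count=8, i=2
  count=10, i=3
  count=14, i=4
  count=16, i=5

Final answer: 16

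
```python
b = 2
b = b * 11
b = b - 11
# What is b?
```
Trace:
  b=2
  b=22
  b=11

Final answer: 11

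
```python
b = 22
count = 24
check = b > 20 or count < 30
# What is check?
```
Trace:
  b=22
  b=22, count=24
  b=22, count=24, check=True

Final answer: True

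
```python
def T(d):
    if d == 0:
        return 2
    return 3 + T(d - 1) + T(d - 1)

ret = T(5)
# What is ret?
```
Call trace (a repeated sub-call is expanded the first time; later identical calls just restate its return value):
T(d=5)
  T(d=4)
    T(d=3)
      T(d=2)
        T(d=1)
          T(d=0)
          -> return 2
          T(d=0)
          -> return 2
        -> return 7
        T(d=1) -> return 7  (same call as traced above)
      -> return 17
      T(d=2) -> return 17  (same call as traced above)
    -> return 37
    T(d=3) -> return 37  (same call as traced above)
  -> return 77
  T(d=4) -> return 77  (same call as traced above)
-> return 157

Final answer: 157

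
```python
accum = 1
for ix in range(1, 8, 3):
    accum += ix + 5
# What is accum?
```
Trace:
  accum=1
  accum=7, ix=1
  accum=16, ix=4
  accum=28, ix=7

Final answer: 28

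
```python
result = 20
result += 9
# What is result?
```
Trace:
  result=20
  result=29

Final answer: 29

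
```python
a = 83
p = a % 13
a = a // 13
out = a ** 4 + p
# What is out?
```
Trace:
  a=83
  a=83, p=5
  a=6, p=5
  a=6, p=5, out=1301

Final answer: 1301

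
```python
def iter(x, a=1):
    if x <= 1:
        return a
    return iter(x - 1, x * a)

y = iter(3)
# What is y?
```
Call trace:
iter(x=3, a=1)
  iter(x=2, a=3)
    iter(x=1, a=6)
    -> return 6
  -> return 6
-> return 6

Final answer: 6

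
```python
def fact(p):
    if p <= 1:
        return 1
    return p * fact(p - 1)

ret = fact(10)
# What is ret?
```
Call trace:
fact(p=10)
  fact(p=9)
    fact(p=8)
      fact(p=7)
        fact(p=6)
          fact(p=5)
            fact(p=4)
              fact(p=3)
                fact(p=2)
                  fact(p=1)
                  -> return 1
                -> return 2
              -> return 6
            -> return 24
          -> return 120
        -> return 720
      -> return 5040
    -> return 40320
  -> return 362880
-> return 3628800

Final answer: 3628800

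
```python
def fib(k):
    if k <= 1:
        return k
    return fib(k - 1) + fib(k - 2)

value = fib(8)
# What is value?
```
Call trace (a repeated sub-call is expanded the first time; later identical calls just restate its return value):
fib(k=8)
  fib(k=7)
    fib(k=6)
      fib(k=5)
        fib(k=4)
          fib(k=3)
            fib(k=2)
              fib(k=1)
              -> return 1
              fib(k=0)
              -> return 0
            -> return 1
            fib(k=1)
            -> return 1
          -> return 2
          fib(k=2) -> return 1  (same call as traced above)
        -> return 3
        fib(k=3) -> return 2  (same call as traced above)
      -> return 5
      fib(k=4) -> return 3  (same call as traced above)
    -> return 8
    fib(k=5) -> return 5  (same call as traced above)
  -> return 13
  fib(k=6) -> return 8  (same call as traced above)
-> return 21

Final answer: 21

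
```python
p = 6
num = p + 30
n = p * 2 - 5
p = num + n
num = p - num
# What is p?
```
Trace:
  p=6
  p=6, num=36
  p=6, num=36, n=7
  p=43, num=36, n=7
  p=43, num=7, n=7

Final answer: 43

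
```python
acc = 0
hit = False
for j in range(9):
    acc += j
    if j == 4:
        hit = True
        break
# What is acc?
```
Trace:
  acc=0
  acc=0, hit=False
  acc=0, hit=False, j=0
  acc=1, hit=False, j=1
  acc=3, hit=False, j=2
  acc=6, hit=False, j=3
  acc=10, hit=True, j=4

Final answer: 10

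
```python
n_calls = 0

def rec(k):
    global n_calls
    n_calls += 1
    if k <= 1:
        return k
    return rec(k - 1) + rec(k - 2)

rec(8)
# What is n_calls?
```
Call trace (a repeated sub-call is expanded the first time; later identical calls just restate its return value):
rec(k=8)
  rec(k=7)
    rec(k=6)
      rec(k=5)
        rec(k=4)
          rec(k=3)
            rec(k=2)
              rec(k=1)
              -> return 1
              rec(k=0)
              -> return 0
            -> return 1
            rec(k=1)
            -> return 1
          -> return 2
          rec(k=2) -> return 1  (same call as traced above)
        -> return 3
        rec(k=3) -> return 2  (same call as traced above)
      -> return 5
      rec(k=4) -> return 3  (same call as traced above)
    -> return 8
    rec(k=5) -> return 5  (same call as traced above)
  -> return 13
  rec(k=6) -> return 8  (same call as traced above)
-> return 21

n_calls is incremented once per call, so count the calls in each subtree. Let C(k) = number of calls made by rec(k).
C(0) = C(1) = 1 (base case, no recursion); C(k) = 1 + C(k - 1) + C(k - 2) otherwise.
C(2) = 1 + C(1) + C(0) = 1 + 1 + 1 = 3
C(3) = 1 + C(2) + C(1) = 1 + 3 + 1 = 5
C(4) = 1 + C(3) + C(2) = 1 + 5 + 3 = 9
C(5) = 1 + C(4) + C(3) = 1 + 9 + 5 = 15
C(6) = 1 + C(5) + C(4) = 1 + 15 + 9 = 25
C(7) = 1 + C(6) + C(5) = 1 + 25 + 15 = 41
C(8) = 1 + C(7) + C(6) = 1 + 41 + 25 = 67
n_calls = C(8) = 67

Final answer: 67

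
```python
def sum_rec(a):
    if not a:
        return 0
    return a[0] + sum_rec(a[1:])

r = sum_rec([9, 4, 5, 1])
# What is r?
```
Call trace:
sum_rec(a=[9, 4, 5, 1])
  sum_rec(a=[4, 5, 1])
    sum_rec(a=[5, 1])
      sum_rec(a=[1])
        sum_rec(a=[])
        -> return 0
      -> return 1
    -> return 6
  -> return 10
-> return 19

Final answer: 19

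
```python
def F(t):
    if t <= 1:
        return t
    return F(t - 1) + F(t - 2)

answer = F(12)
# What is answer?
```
Call trace (a repeated sub-call is expanded the first time; later identical calls just restate its return value):
F(t=12)
  F(t=11)
    F(t=10)
      F(t=9)
        F(t=8)
          F(t=7)
            F(t=6)
              F(t=5)
                F(t=4)
                  F(t=3)
                    F(t=2)
                      F(t=1)
                      -> return 1
                      F(t=0)
                      -> return 0
                    -> return 1
                    F(t=1)
                    -> return 1
                  -> return 2
                  F(t=2) -> return 1  (same call as traced above)
                -> return 3
                F(t=3) -> return 2  (same call as traced above)
              -> return 5
              F(t=4) -> return 3  (same call as traced above)
            -> return 8
            F(t=5) -> return 5  (same call as traced above)
          -> return 13
          F(t=6) -> return 8  (same call as traced above)
        -> return 21
        F(t=7) -> return 13  (same call as traced above)
      -> return 34
      F(t=8) -> return 21  (same call as traced above)
    -> return 55
    F(t=9) -> return 34  (same call as traced above)
  -> return 89
  F(t=10) -> return 55  (same call as traced above)
-> return 144

Final answer: 144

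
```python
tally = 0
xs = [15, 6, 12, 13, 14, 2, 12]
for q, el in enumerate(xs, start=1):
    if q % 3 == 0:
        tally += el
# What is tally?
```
Trace:
  tally=0
  tally=0, q=1, el=15
  tally=0, q=2, el=6
  tally=12, q=3, el=12
  tally=12, q=4, el=13
  tally=12, q=5, el=14
  tally=14, q=6, el=2
  tally=14, q=7, el=12

Final answer: 14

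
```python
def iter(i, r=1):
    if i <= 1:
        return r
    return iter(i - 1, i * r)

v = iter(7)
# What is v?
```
Call trace:
iter(i=7, r=1)
  iter(i=6, r=7)
    iter(i=5, r=42)
      iter(i=4, r=210)
        iter(i=3, r=840)
          iter(i=2, r=2520)
            iter(i=1, r=5040)
            -> return 5040
          -> return 5040
        -> return 5040
      -> return 5040
    -> return 5040
  -> return 5040
-> return 5040

Final answer: 5040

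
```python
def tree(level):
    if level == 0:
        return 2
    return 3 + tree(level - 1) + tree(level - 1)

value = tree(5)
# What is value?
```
Call trace (a repeated sub-call is expanded the first time; later identical calls just restate its return value):
tree(level=5)
  tree(level=4)
    tree(level=3)
      tree(level=2)
        tree(level=1)
          tree(level=0)
          -> return 2
          tree(level=0)
          -> return 2
        -> return 7
        tree(level=1) -> return 7  (same call as traced above)
      -> return 17
      tree(level=2) -> return 17  (same call as traced above)
    -> return 37
    tree(level=3) -> return 37  (same call as traced above)
  -> return 77
  tree(level=4) -> return 77  (same call as traced above)
-> return 157

Final answer: 157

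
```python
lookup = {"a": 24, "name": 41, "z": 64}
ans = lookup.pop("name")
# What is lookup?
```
Trace:
  lookup={'a': 24, 'name': 41, 'z': 64}
  lookup={'a': 24, 'z': 64}, ans=41

Final answer: {'a': 24, 'z': 64}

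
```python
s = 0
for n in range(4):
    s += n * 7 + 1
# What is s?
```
Trace:
  s=0
  s=1, n=0
  s=9, n=1
  s=24, n=2
  s=46, n=3

Final answer: 46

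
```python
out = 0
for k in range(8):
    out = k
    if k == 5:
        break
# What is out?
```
Trace:
  out=0
  out=0, k=0
  out=1, k=1
  out=2, k=2
  out=3, k=3
  out=4, k=4
  out=5, k=5

Final answer: 5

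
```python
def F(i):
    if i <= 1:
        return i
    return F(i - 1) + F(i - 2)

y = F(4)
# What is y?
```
Call trace (a repeated sub-call is expanded the first time; later identical calls just restate its return value):
F(i=4)
  F(i=3)
    F(i=2)
      F(i=1)
      -> return 1
      F(i=0)
      -> return 0
    -> return 1
    F(i=1)
    -> return 1
  -> return 2
  F(i=2) -> return 1  (same call as traced above)
-> return 3

Final answer: 3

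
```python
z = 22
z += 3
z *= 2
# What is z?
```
Trace:
  z=22
  z=25
  z=50

Final answer: 50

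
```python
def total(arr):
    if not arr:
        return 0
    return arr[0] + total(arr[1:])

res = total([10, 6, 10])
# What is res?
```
Call trace:
total(arr=[10, 6, 10])
  total(arr=[6, 10])
    total(arr=[10])
      total(arr=[])
      -> return 0
    -> return 10
  -> return 16
-> return 26

Final answer: 26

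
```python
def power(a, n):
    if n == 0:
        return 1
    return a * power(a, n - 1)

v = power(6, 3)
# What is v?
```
Call trace:
power(a=6, n=3)
  power(a=6, n=2)
    power(a=6, n=1)
      power(a=6, n=0)
      -> return 1
    -> return 6
  -> return 36
-> return 216

Final answer: 216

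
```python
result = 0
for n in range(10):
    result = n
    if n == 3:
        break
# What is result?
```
Trace:
  result=0
  result=0, n=0
  result=1, n=1
  result=2, n=2
  result=3, n=3

Final answer: 3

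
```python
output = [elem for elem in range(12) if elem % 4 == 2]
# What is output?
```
Trace:
  elem=0
  elem=1
  elem=2
  elem=3
  elem=4
  elem=5
  elem=6
  elem=7
  elem=8
  elem=9
  elem=10
  elem=11
  output=[2, 6, 10]

Final answer: [2, 6, 10]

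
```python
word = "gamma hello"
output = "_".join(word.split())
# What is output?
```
Trace:
  word='gamma hello'
  word='gamma hello', output='gamma_hello'

Final answer: 'gamma_hello'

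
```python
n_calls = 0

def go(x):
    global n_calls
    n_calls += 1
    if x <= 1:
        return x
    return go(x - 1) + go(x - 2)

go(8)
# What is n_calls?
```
Call trace (a repeated sub-call is expanded the first time; later identical calls just restate its return value):
go(x=8)
  go(x=7)
    go(x=6)
      go(x=5)
        go(x=4)
          go(x=3)
            go(x=2)
              go(x=1)
              -> return 1
              go(x=0)
              -> return 0
            -> return 1
            go(x=1)
            -> return 1
          -> return 2
          go(x=2) -> return 1  (same call as traced above)
        -> return 3
        go(x=3) -> return 2  (same call as traced above)
      -> return 5
      go(x=4) -> return 3  (same call as traced above)
    -> return 8
    go(x=5) -> return 5  (same call as traced above)
  -> return 13
  go(x=6) -> return 8  (same call as traced above)
-> return 21

n_calls is incremented once per call, so count the calls in each subtree. Let C(x) = number of calls made by go(x).
C(0) = C(1) = 1 (base case, no recursion); C(x) = 1 + C(x - 1) + C(x - 2) otherwise.
C(2) = 1 + C(1) + C(0) = 1 + 1 + 1 = 3
C(3) = 1 + C(2) + C(1) = 1 + 3 + 1 = 5
C(4) = 1 + C(3) + C(2) = 1 + 5 + 3 = 9
C(5) = 1 + C(4) + C(3) = 1 + 9 + 5 = 15
C(6) = 1 + C(5) + C(4) = 1 + 15 + 9 = 25
C(7) = 1 + C(6) + C(5) = 1 + 25 + 15 = 41
C(8) = 1 + C(7) + C(6) = 1 + 41 + 25 = 67
n_calls = C(8) = 67

Final answer: 67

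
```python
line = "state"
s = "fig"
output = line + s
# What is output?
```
Trace:
  line='state'
  line='state', s='fig'
  line='state', s='fig', output='statefig'

Final answer: 'statefig'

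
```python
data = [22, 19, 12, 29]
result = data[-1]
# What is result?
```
Trace:
  data=[22, 19, 12, 29]
  data=[22, 19, 12, 29], result=29

Final answer: 29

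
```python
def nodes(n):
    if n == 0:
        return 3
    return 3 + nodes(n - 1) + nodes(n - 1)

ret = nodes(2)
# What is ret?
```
Call trace (a repeated sub-call is expanded the first time; later identical calls just restate its return value):
nodes(n=2)
  nodes(n=1)
    nodes(n=0)
    -> return 3
    nodes(n=0)
    -> return 3
  -> return 9
  nodes(n=1) -> return 9  (same call as traced above)
-> return 21

Final answer: 21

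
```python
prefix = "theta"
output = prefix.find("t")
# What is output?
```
Trace:
  prefix='theta'
  prefix='theta', output=0

Final answer: 0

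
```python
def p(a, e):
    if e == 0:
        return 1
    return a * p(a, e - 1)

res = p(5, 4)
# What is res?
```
Call trace:
p(a=5, e=4)
  p(a=5, e=3)
    p(a=5, e=2)
      p(a=5, e=1)
        p(a=5, e=0)
        -> return 1
      -> return 5
    -> return 25
  -> return 125
-> return 625

Final answer: 625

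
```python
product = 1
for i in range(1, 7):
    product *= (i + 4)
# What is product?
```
Trace:
  product=1
  product=5, i=1
  product=30, i=2
  product=210, i=3
  product=1680, i=4
  product=15120, i=5
  product=151200, i=6

Final answer: 151200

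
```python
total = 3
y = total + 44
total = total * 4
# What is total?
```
Trace:
  total=3
  total=3, y=47
  total=12, y=47

Final answer: 12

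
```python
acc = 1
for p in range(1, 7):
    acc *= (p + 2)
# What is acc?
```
Trace:
  acc=1
  acc=3, p=1
  acc=12, p=2
  acc=60, p=3
  acc=360, p=4
  acc=2520, p=5
  acc=20160, p=6

Final answer: 20160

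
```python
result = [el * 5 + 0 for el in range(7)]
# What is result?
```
Trace:
  el=0
  el=1
  el=2
  el=3
  el=4
  el=5
  el=6
  result=[0, 5, 10, 15, 20, 25, 30]

Final answer: [0, 5, 10, 15, 20, 25, 30]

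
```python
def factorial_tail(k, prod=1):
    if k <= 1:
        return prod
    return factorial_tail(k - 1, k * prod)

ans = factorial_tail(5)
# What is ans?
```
Call trace:
factorial_tail(k=5, prod=1)
  factorial_tail(k=4, prod=5)
    factorial_tail(k=3, prod=20)
      factorial_tail(k=2, prod=60)
        factorial_tail(k=1, prod=120)
        -> return 120
      -> return 120
    -> return 120
  -> return 120
-> return 120

Final answer: 120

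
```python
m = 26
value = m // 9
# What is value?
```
Trace:
  m=26
  m=26, value=2

Final answer: 2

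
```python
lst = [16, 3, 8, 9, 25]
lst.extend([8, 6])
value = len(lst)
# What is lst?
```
Trace:
  lst=[16, 3, 8, 9, 25]
  lst=[16, 3, 8, 9, 25, 8, 6]
  lst=[16, 3, 8, 9, 25, 8, 6], value=7

Final answer: [16, 3, 8, 9, 25, 8, 6]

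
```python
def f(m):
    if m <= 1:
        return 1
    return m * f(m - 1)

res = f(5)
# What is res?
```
Call trace:
f(m=5)
  f(m=4)
    f(m=3)
      f(m=2)
        f(m=1)
        -> return 1
      -> return 2
    -> return 6
  -> return 24
-> return 120

Final answer: 120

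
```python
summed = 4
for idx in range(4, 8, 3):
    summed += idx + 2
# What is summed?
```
Trace:
  summed=4
  summed=10, idx=4
  summed=19, idx=7

Final answer: 19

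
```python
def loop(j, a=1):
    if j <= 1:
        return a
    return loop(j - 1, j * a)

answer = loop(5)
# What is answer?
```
Call trace:
loop(j=5, a=1)
  loop(j=4, a=5)
    loop(j=3, a=20)
      loop(j=2, a=60)
        loop(j=1, a=120)
        -> return 120
      -> return 120
    -> return 120
  -> return 120
-> return 120

Final answer: 120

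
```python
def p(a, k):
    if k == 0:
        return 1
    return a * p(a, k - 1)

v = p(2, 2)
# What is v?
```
Call trace:
p(a=2, k=2)
  p(a=2, k=1)
    p(a=2, k=0)
    -> return 1
  -> return 2
-> return 4

Final answer: 4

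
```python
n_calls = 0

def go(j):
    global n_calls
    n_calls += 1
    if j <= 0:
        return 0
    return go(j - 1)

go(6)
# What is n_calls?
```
Call trace:
go(j=6)
  go(j=5)
    go(j=4)
      go(j=3)
        go(j=2)
          go(j=1)
            go(j=0)
            -> return 0
          -> return 0
        -> return 0
      -> return 0
    -> return 0
  -> return 0
-> return 0

n_calls is incremented once per call. go is entered once for each j = 6, 5, 4, 3, 2, 1, 0 (the j <= 0 call returns without recursing), i.e. 6 + 1 calls.
n_calls = 7

Final answer: 7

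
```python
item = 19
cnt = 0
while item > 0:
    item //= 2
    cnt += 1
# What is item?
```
Trace:
  item=19
  item=19, cnt=0
  item=9, cnt=1
  item=4, cnt=2
  item=2, cnt=3
  item=1, cnt=4
  item=0, cnt=5

Final answer: 0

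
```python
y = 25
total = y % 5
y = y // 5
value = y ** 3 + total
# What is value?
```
Trace:
  y=25
  y=25, total=0
  y=5, total=0
  y=5, total=0, value=125

Final answer: 125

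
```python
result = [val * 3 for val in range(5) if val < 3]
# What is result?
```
Trace:
  val=0
  val=1
  val=2
  val=3
  val=4
  result=[0, 3, 6]

Final answer: [0, 3, 6]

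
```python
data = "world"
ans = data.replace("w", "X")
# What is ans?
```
Trace:
  data='world'
  data='world', ans='Xorld'

Final answer: 'Xorld'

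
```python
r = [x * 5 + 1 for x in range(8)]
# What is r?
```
Trace:
  x=0
  x=1
  x=2
  x=3
  x=4
  x=5
  x=6
  x=7
  r=[1, 6, 11, 16, 21, 26, 31, 36]

Final answer: [1, 6, 11, 16, 21, 26, 31, 36]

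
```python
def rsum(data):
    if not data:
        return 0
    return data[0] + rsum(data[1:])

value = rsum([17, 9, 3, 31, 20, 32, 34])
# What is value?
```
Call trace:
rsum(data=[17, 9, 3, 31, 20, 32, 34])
  rsum(data=[9, 3, 31, 20, 32, 34])
    rsum(data=[3, 31, 20, 32, 34])
      rsum(data=[31, 20, 32, 34])
        rsum(data=[20, 32, 34])
          rsum(data=[32, 34])
            rsum(data=[34])
              rsum(data=[])
              -> return 0
            -> return 34
          -> return 66
        -> return 86
      -> return 117
    -> return 120
  -> return 129
-> return 146

Final answer: 146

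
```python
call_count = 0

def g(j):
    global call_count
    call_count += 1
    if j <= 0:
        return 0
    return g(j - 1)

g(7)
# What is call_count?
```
Call trace:
g(j=7)
  g(j=6)
    g(j=5)
      g(j=4)
        g(j=3)
          g(j=2)
            g(j=1)
              g(j=0)
              -> return 0
            -> return 0
          -> return 0
        -> return 0
      -> return 0
    -> return 0
  -> return 0
-> return 0

call_count is incremented once per call. g is entered once for each j = 7, 6, 5, 4, 3, 2, 1, 0 (the j <= 0 call returns without recursing), i.e. 7 + 1 calls.
call_count = 8

Final answer: 8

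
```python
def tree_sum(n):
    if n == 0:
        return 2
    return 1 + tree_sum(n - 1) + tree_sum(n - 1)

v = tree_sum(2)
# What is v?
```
Call trace (a repeated sub-call is expanded the first time; later identical calls just restate its return value):
tree_sum(n=2)
  tree_sum(n=1)
    tree_sum(n=0)
    -> return 2
    tree_sum(n=0)
    -> return 2
  -> return 5
  tree_sum(n=1) -> return 5  (same call as traced above)
-> return 11

Final answer: 11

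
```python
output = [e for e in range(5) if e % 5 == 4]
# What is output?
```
Trace:
  e=0
  e=1
  e=2
  e=3
  e=4
  output=[4]

Final answer: [4]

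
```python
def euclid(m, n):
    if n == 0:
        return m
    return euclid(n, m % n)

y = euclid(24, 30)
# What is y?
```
Call trace:
euclid(m=24, n=30)
  euclid(m=30, n=24)
    euclid(m=24, n=6)
      euclid(m=6, n=0)
      -> return 6
    -> return 6
  -> return 6
-> return 6

Final answer: 6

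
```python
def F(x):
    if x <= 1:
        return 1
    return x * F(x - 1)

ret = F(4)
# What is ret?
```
Call trace:
F(x=4)
  F(x=3)
    F(x=2)
      F(x=1)
      -> return 1
    -> return 2
  -> return 6
-> return 24

Final answer: 24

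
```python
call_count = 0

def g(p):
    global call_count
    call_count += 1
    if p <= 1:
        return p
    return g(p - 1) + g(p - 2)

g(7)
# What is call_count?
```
Call trace (a repeated sub-call is expanded the first time; later identical calls just restate its return value):
g(p=7)
  g(p=6)
    g(p=5)
      g(p=4)
        g(p=3)
          g(p=2)
            g(p=1)
            -> return 1
            g(p=0)
            -> return 0
          -> return 1
          g(p=1)
          -> return 1
        -> return 2
        g(p=2) -> return 1  (same call as traced above)
      -> return 3
      g(p=3) -> return 2  (same call as traced above)
    -> return 5
    g(p=4) -> return 3  (same call as traced above)
  -> return 8
  g(p=5) -> return 5  (same call as traced above)
-> return 13

call_count is incremented once per call, so count the calls in each subtree. Let C(p) = number of calls made by g(p).
C(0) = C(1) = 1 (base case, no recursion); C(p) = 1 + C(p - 1) + C(p - 2) otherwise.
C(2) = 1 + C(1) + C(0) = 1 + 1 + 1 = 3
C(3) = 1 + C(2) + C(1) = 1 + 3 + 1 = 5
C(4) = 1 + C(3) + C(2) = 1 + 5 + 3 = 9
C(5) = 1 + C(4) + C(3) = 1 + 9 + 5 = 15
C(6) = 1 + C(5) + C(4) = 1 + 15 + 9 = 25
C(7) = 1 + C(6) + C(5) = 1 + 25 + 15 = 41
call_count = C(7) = 41

Final answer: 41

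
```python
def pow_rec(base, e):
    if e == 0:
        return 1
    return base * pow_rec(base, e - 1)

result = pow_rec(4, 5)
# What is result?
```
Call trace:
pow_rec(base=4, e=5)
  pow_rec(base=4, e=4)
    pow_rec(base=4, e=3)
      pow_rec(base=4, e=2)
        pow_rec(base=4, e=1)
          pow_rec(base=4, e=0)
          -> return 1
        -> return 4
      -> return 16
    -> return 64
  -> return 256
-> return 1024

Final answer: 1024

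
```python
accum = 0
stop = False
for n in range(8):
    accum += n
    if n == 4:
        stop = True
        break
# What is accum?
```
Trace:
  accum=0
  accum=0, stop=False
  accum=0, stop=False, n=0
  accum=1, stop=False, n=1
  accum=3, stop=False, n=2
  accum=6, stop=False, n=3
  accum=10, stop=True, n=4

Final answer: 10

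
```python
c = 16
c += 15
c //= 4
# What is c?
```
Trace:
  c=16
  c=31
  c=7

Final answer: 7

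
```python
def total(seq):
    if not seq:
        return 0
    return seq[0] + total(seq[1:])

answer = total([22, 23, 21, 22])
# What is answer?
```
Call trace:
total(seq=[22, 23, 21, 22])
  total(seq=[23, 21, 22])
    total(seq=[21, 22])
      total(seq=[22])
        total(seq=[])
        -> return 0
      -> return 22
    -> return 43
  -> return 66
-> return 88

Final answer: 88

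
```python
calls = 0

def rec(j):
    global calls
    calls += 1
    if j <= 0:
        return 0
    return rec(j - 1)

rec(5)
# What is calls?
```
Call trace:
rec(j=5)
  rec(j=4)
    rec(j=3)
      rec(j=2)
        rec(j=1)
          rec(j=0)
          -> return 0
        -> return 0
      -> return 0
    -> return 0
  -> return 0
-> return 0

calls is incremented once per call. rec is entered once for each j = 5, 4, 3, 2, 1, 0 (the j <= 0 call returns without recursing), i.e. 5 + 1 calls.
calls = 6

Final answer: 6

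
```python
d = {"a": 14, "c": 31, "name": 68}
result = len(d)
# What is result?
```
Trace:
  d={'a': 14, 'c': 31, 'name': 68}
  d={'a': 14, 'c': 31, 'name': 68}, result=3

Final answer: 3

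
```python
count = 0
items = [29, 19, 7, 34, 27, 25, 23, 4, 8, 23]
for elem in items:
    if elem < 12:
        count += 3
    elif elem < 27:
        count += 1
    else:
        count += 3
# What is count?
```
Trace:
  count=0
  count=3, elem=29
  count=4, elem=19
  count=7, elem=7
  count=10, elem=34
  count=13, elem=27
  count=14, elem=25
  count=15, elem=23
  count=18, elem=4
  count=21, elem=8
  count=22, elem=23

Final answer: 22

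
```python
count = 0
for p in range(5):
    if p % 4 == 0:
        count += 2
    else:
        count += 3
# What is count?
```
Trace:
  count=0
  count=2, p=0
  count=5, p=1
  count=8, p=2
  count=11, p=3
  count=13, p=4

Final answer: 13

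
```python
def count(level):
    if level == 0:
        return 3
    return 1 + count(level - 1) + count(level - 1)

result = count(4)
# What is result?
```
Call trace (a repeated sub-call is expanded the first time; later identical calls just restate its return value):
count(level=4)
  count(level=3)
    count(level=2)
      count(level=1)
        count(level=0)
        -> return 3
        count(level=0)
        -> return 3
      -> return 7
      count(level=1) -> return 7  (same call as traced above)
    -> return 15
    count(level=2) -> return 15  (same call as traced above)
  -> return 31
  count(level=3) -> return 31  (same call as traced above)
-> return 63

Final answer: 63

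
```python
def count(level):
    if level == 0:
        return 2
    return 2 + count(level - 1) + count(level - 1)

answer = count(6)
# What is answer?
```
Call trace (a repeated sub-call is expanded the first time; later identical calls just restate its return value):
count(level=6)
  count(level=5)
    count(level=4)
      count(level=3)
        count(level=2)
          count(level=1)
            count(level=0)
            -> return 2
            count(level=0)
            -> return 2
          -> return 6
          count(level=1) -> return 6  (same call as traced above)
        -> return 14
        count(level=2) -> return 14  (same call as traced above)
      -> return 30
      count(level=3) -> return 30  (same call as traced above)
    -> return 62
    count(level=4) -> return 62  (same call as traced above)
  -> return 126
  count(level=5) -> return 126  (same call as traced above)
-> return 254

Final answer: 254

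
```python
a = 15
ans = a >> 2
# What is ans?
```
Trace:
  a=15
  a=15, ans=3

Final answer: 3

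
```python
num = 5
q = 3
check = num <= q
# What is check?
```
Trace:
  num=5
  num=5, q=3
  num=5, q=3, check=False

Final answer: False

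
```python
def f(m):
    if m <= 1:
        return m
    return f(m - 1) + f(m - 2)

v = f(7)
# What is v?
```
Call trace (a repeated sub-call is expanded the first time; later identical calls just restate its return value):
f(m=7)
  f(m=6)
    f(m=5)
      f(m=4)
        f(m=3)
          f(m=2)
            f(m=1)
            -> return 1
            f(m=0)
            -> return 0
          -> return 1
          f(m=1)
          -> return 1
        -> return 2
        f(m=2) -> return 1  (same call as traced above)
      -> return 3
      f(m=3) -> return 2  (same call as traced above)
    -> return 5
    f(m=4) -> return 3  (same call as traced above)
  -> return 8
  f(m=5) -> return 5  (same call as traced above)
-> return 13

Final answer: 13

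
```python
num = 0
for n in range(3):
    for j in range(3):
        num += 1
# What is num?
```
Trace:
  num=0
  num=1, n=0, j=0
  num=2, n=0, j=1
  num=3, n=0, j=2
  num=4, n=1, j=0
  num=5, n=1, j=1
  num=6, n=1, j=2
  num=7, n=2, j=0
  num=8, n=2, j=1
  num=9, n=2, j=2

Final answer: 9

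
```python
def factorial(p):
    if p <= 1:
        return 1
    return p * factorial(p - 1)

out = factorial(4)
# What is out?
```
Call trace:
factorial(p=4)
  factorial(p=3)
    factorial(p=2)
      factorial(p=1)
      -> return 1
    -> return 2
  -> return 6
-> return 24

Final answer: 24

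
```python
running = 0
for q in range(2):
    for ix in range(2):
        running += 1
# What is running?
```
Trace:
  running=0
  running=1, q=0, ix=0
  running=2, q=0, ix=1
  running=3, q=1, ix=0
  running=4, q=1, ix=1

Final answer: 4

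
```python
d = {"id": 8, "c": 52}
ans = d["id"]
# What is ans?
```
Trace:
  d={'id': 8, 'c': 52}
  d={'id': 8, 'c': 52}, ans=8

Final answer: 8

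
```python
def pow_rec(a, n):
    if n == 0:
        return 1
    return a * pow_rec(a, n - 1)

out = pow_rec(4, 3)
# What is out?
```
Call trace:
pow_rec(a=4, n=3)
  pow_rec(a=4, n=2)
    pow_rec(a=4, n=1)
      pow_rec(a=4, n=0)
      -> return 1
    -> return 4
  -> return 16
-> return 64

Final answer: 64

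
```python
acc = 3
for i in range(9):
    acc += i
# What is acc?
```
Trace:
  acc=3
  acc=3, i=0
  acc=4, i=1
  acc=6, i=2
  acc=9, i=3
  acc=13, i=4
  acc=18, i=5
  acc=24, i=6
  acc=31, i=7
  acc=39, i=8

Final answer: 39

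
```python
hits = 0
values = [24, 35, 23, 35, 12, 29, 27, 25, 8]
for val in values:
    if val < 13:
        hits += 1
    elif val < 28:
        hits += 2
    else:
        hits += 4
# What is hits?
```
Trace:
  hits=0
  hits=2, val=24
  hits=6, val=35
  hits=8, val=23
  hits=12, val=35
  hits=13, val=12
  hits=17, val=29
  hits=19, val=27
  hits=21, val=25
  hits=22, val=8

Final answer: 22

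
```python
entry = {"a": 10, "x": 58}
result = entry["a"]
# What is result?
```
Trace:
  entry={'a': 10, 'x': 58}
  entry={'a': 10, 'x': 58}, result=10

Final answer: 10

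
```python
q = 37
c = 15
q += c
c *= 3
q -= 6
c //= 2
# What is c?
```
Trace:
  q=37
  q=37, c=15
  q=52, c=15
  q=52, c=45
  q=46, c=45
  q=46, c=22

Final answer: 22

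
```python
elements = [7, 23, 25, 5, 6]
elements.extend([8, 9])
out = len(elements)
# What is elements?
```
Trace:
  elements=[7, 23, 25, 5, 6]
  elements=[7, 23, 25, 5, 6, 8, 9]
  elements=[7, 23, 25, 5, 6, 8, 9], out=7

Final answer: [7, 23, 25, 5, 6, 8, 9]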